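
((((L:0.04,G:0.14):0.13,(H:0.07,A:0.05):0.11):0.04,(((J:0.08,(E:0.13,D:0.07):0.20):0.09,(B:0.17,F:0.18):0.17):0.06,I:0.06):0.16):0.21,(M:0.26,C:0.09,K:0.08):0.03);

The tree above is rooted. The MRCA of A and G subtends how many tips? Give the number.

4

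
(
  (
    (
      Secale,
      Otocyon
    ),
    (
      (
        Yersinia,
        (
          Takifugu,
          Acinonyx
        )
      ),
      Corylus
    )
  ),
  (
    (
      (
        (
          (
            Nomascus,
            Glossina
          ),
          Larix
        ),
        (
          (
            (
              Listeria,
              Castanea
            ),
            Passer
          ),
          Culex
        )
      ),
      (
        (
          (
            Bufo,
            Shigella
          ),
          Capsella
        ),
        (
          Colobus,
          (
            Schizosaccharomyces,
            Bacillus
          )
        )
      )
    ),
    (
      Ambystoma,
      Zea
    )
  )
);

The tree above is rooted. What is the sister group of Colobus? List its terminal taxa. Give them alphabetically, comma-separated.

Bacillus, Schizosaccharomyces

Colobus attaches to the tree at the node subtending (Colobus,(Schizosaccharomyces,Bacillus)).
The other lineage descending from that same node — the sister group — is (Schizosaccharomyces,Bacillus); its 2 tips in alphabetical order are the answer.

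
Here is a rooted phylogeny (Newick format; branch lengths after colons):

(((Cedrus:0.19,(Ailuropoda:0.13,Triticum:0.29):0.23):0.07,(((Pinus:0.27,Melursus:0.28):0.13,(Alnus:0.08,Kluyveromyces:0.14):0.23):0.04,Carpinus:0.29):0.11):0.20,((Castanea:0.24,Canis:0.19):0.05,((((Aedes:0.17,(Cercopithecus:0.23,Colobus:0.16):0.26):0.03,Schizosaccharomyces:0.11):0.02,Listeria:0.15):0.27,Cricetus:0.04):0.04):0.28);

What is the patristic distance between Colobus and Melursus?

1.82

The path runs Colobus → … → MRCA → … → Melursus; the MRCA is the root of the tree.
Branch lengths along that path: 0.16 + 0.26 + 0.03 + 0.02 + 0.27 + 0.04 + 0.28 + 0.20 + 0.11 + 0.04 + 0.13 + 0.28 = 1.82.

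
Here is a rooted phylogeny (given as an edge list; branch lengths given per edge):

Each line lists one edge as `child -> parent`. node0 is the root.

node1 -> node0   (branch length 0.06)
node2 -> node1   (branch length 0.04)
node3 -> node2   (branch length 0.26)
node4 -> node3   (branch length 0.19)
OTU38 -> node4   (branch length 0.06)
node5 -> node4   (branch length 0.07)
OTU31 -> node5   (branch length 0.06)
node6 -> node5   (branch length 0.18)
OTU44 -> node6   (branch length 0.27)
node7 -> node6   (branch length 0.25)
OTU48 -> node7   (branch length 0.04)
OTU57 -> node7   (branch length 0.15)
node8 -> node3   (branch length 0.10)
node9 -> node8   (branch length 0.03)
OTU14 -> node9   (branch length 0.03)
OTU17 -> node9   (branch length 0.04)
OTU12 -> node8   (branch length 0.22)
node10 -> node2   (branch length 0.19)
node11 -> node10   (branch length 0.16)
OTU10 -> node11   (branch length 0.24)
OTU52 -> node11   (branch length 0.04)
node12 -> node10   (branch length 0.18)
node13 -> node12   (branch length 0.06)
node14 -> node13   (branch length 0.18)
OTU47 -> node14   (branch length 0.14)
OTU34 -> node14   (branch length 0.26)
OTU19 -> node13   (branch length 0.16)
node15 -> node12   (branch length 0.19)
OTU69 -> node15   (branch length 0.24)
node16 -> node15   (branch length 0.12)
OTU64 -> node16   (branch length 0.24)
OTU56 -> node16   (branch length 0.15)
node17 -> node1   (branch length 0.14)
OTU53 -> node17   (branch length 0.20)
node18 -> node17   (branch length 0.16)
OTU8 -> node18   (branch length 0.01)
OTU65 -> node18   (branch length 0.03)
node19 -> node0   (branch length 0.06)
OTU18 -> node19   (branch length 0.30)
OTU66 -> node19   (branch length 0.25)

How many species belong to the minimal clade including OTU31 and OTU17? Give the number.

The MRCA of OTU31 and OTU17 is the node subtending ((OTU38,(OTU31,(OTU44,(OTU48,OTU57)))),((OTU14,OTU17),OTU12)).
That clade contains 8 terminal taxa: OTU12, OTU14, OTU17, OTU31, OTU38, OTU44, OTU48, OTU57.

8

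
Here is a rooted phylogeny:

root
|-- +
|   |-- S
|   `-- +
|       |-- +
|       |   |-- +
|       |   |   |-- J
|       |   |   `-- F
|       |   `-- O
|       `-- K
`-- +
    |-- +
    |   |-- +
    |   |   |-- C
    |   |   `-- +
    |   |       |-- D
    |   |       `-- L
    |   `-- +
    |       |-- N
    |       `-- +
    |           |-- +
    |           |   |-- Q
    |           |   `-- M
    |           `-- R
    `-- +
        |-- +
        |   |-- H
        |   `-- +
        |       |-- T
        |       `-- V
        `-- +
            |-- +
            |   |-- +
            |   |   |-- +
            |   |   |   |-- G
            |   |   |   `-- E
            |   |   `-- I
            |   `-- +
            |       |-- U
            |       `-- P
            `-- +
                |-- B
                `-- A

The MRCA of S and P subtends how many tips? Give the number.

22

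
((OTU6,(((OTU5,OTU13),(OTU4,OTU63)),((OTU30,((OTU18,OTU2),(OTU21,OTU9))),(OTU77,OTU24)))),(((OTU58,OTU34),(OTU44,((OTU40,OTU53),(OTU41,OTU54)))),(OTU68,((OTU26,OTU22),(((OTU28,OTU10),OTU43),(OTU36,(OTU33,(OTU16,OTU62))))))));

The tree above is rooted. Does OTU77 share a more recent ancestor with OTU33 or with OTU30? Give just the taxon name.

OTU30

The MRCA of OTU77 and OTU30 subtends ((OTU30,((OTU18,OTU2),(OTU21,OTU9))),(OTU77,OTU24)) (7 taxa).
The MRCA of OTU77 and OTU33 is the root, subtending the entire tree (29 taxa).
The first is nested inside the second, so OTU77 shares a more recent common ancestor with OTU30.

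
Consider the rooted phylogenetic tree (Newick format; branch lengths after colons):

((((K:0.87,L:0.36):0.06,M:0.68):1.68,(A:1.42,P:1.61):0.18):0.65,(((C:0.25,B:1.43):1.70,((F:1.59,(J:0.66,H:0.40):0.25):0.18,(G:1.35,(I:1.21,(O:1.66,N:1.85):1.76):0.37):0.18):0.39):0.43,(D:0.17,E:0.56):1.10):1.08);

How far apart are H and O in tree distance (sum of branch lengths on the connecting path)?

The path runs H → … → MRCA → … → O; the MRCA is the node subtending ((F,(J,H)),(G,(I,(O,N)))).
Branch lengths along that path: 0.40 + 0.25 + 0.18 + 0.18 + 0.37 + 1.76 + 1.66 = 4.80.

4.80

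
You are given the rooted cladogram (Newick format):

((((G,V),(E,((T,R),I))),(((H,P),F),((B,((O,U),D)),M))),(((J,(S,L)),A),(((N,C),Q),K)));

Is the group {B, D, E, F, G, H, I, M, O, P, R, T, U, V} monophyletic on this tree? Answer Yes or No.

The most recent common ancestor of these taxa subtends (((G,V),(E,((T,R),I))),(((H,P),F),((B,((O,U),D)),M))).
That clade has exactly 14 tips — every listed taxon and nothing else — so the group is monophyletic.

Yes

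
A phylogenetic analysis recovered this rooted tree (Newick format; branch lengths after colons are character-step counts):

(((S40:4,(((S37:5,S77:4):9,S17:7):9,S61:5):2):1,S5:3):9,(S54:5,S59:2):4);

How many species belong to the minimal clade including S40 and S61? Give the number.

5

The MRCA of S40 and S61 is the node subtending (S40,(((S37,S77),S17),S61)).
That clade contains 5 terminal taxa: S17, S37, S40, S61, S77.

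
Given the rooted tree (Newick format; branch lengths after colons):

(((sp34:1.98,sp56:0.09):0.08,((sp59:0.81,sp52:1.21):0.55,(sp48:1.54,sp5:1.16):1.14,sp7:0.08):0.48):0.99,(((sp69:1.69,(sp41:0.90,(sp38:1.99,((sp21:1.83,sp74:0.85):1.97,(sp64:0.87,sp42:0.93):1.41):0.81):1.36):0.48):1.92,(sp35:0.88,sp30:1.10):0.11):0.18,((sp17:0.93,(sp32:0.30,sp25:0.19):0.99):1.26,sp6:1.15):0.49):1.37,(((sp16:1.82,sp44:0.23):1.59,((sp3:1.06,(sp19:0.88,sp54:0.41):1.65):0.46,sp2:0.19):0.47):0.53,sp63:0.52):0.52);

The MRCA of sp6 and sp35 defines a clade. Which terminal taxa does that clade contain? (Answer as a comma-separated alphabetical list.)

Tracing sp6: it sits inside ((sp17,(sp32,sp25)),sp6).
Tracing sp35: it sits inside (sp35,sp30).
The smallest clade enclosing both is (((sp69,(sp41,(sp38,((sp21,sp74),(sp64,sp42))))),(sp35,sp30)),((sp17,(sp32,sp25)),sp6)); the answer is its 13 terminal taxa in alphabetical order.

sp17, sp21, sp25, sp30, sp32, sp35, sp38, sp41, sp42, sp6, sp64, sp69, sp74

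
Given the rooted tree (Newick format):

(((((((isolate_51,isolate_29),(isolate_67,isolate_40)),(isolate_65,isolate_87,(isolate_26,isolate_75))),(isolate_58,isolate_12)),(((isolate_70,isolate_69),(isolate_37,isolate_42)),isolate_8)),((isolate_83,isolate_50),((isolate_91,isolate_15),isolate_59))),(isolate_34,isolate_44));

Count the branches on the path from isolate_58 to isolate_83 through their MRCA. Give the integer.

The MRCA of isolate_58 and isolate_83 is the node subtending ((((((isolate_51,isolate_29),(isolate_67,isolate_40)),(isolate_65,isolate_87,(isolate_26,isolate_75))),(isolate_58,isolate_12)),(((isolate_70,isolate_69),(isolate_37,isolate_42)),isolate_8)),((isolate_83,isolate_50),((isolate_91,isolate_15),isolate_59))).
From isolate_58 up to that node: 4 branches. From isolate_83 up to the same node: 3 branches. Total: 4 + 3 = 7.

7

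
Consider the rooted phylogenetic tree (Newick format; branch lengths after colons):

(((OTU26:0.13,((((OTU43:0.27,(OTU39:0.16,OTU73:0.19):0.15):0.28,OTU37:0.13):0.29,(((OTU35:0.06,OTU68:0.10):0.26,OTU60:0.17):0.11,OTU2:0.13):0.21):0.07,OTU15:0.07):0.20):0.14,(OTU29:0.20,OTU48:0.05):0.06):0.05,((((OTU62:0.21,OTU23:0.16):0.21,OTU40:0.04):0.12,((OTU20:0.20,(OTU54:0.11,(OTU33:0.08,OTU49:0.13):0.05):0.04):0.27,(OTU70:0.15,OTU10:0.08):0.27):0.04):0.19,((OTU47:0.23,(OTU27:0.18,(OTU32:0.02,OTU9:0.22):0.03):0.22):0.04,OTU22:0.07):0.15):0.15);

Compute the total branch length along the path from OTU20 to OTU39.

The path runs OTU20 → … → MRCA → … → OTU39; the MRCA is the root of the tree.
Branch lengths along that path: 0.20 + 0.27 + 0.04 + 0.19 + 0.15 + 0.05 + 0.14 + 0.20 + 0.07 + 0.29 + 0.28 + 0.15 + 0.16 = 2.19.

2.19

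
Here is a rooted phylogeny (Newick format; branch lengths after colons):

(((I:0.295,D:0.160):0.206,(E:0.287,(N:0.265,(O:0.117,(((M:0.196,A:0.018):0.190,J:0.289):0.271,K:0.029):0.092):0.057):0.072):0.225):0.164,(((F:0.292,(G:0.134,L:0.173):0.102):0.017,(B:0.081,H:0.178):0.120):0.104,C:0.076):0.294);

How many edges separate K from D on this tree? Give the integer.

The MRCA of K and D is the node subtending ((I,D),(E,(N,(O,(((M,A),J),K))))).
From K up to that node: 5 branches. From D up to the same node: 2 branches. Total: 5 + 2 = 7.

7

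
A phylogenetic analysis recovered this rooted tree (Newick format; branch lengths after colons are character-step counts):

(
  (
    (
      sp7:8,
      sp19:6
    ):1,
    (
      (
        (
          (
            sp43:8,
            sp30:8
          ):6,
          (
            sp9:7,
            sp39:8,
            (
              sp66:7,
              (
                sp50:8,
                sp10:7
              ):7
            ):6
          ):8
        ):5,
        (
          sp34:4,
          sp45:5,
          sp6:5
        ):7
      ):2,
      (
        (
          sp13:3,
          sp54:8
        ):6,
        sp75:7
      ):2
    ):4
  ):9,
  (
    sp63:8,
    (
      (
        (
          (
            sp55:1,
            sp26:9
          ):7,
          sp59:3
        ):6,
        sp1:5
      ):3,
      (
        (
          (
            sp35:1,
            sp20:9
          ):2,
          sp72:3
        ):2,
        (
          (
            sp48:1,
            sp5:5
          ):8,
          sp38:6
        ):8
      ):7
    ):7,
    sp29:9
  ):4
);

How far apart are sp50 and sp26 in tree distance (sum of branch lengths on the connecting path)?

85

The path runs sp50 → … → MRCA → … → sp26; the MRCA is the root of the tree.
Branch lengths along that path: 8 + 7 + 6 + 8 + 5 + 2 + 4 + 9 + 4 + 7 + 3 + 6 + 7 + 9 = 85.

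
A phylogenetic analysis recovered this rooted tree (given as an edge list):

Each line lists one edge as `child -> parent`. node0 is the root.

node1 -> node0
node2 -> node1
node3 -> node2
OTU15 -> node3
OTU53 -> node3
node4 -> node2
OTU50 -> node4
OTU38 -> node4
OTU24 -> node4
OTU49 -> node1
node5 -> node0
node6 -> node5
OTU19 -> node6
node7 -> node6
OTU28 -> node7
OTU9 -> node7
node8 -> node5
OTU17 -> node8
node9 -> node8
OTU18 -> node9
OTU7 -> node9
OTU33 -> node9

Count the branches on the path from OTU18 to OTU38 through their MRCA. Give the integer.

The MRCA of OTU18 and OTU38 is the root of the tree.
From OTU18 up to that node: 4 branches. From OTU38 up to the same node: 4 branches. Total: 4 + 4 = 8.

8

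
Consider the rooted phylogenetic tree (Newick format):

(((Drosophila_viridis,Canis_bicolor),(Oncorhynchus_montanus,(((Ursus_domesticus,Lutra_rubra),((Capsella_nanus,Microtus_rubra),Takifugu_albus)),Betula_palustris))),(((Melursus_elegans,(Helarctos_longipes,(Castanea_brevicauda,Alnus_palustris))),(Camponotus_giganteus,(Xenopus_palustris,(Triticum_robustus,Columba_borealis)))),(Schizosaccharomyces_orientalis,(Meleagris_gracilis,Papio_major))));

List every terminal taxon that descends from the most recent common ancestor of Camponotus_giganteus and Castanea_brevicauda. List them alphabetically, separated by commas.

Tracing Camponotus_giganteus: it sits inside (Camponotus_giganteus,(Xenopus_palustris,(Triticum_robustus,Columba_borealis))).
Tracing Castanea_brevicauda: it sits inside (Castanea_brevicauda,Alnus_palustris).
The smallest clade enclosing both is ((Melursus_elegans,(Helarctos_longipes,(Castanea_brevicauda,Alnus_palustris))),(Camponotus_giganteus,(Xenopus_palustris,(Triticum_robustus,Columba_borealis)))); the answer is its 8 terminal taxa in alphabetical order.

Alnus_palustris, Camponotus_giganteus, Castanea_brevicauda, Columba_borealis, Helarctos_longipes, Melursus_elegans, Triticum_robustus, Xenopus_palustris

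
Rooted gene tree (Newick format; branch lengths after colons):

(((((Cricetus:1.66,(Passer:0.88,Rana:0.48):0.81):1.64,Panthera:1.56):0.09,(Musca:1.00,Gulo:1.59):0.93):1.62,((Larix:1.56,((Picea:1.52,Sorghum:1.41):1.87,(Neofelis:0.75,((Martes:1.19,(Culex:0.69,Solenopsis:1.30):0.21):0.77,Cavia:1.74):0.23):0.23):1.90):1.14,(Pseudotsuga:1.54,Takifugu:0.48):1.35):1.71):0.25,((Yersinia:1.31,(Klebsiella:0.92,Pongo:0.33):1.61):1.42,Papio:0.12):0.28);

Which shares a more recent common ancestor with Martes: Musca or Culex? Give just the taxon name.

The MRCA of Martes and Culex subtends (Martes,(Culex,Solenopsis)) (3 taxa).
The MRCA of Martes and Musca subtends ((((Cricetus,(Passer,Rana)),Panthera),(Musca,Gulo)),((Larix,((Picea,Sorghum),(Neofelis,((Martes,(Culex,Solenopsis)),Cavia)))),(Pseudotsuga,Takifugu))) (16 taxa).
The first is nested inside the second, so Martes shares a more recent common ancestor with Culex.

Culex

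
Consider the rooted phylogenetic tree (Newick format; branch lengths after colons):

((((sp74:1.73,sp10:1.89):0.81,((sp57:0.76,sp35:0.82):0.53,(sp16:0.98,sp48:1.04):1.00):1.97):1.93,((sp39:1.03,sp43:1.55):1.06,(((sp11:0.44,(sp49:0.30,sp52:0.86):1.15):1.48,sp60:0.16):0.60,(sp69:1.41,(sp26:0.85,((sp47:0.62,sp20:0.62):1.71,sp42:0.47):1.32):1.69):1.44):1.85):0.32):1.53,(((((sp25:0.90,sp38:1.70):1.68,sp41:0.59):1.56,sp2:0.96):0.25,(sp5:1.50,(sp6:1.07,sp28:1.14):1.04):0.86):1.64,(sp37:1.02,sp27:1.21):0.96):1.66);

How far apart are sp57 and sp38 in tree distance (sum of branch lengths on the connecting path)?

The path runs sp57 → … → MRCA → … → sp38; the MRCA is the root of the tree.
Branch lengths along that path: 0.76 + 0.53 + 1.97 + 1.93 + 1.53 + 1.66 + 1.64 + 0.25 + 1.56 + 1.68 + 1.70 = 15.21.

15.21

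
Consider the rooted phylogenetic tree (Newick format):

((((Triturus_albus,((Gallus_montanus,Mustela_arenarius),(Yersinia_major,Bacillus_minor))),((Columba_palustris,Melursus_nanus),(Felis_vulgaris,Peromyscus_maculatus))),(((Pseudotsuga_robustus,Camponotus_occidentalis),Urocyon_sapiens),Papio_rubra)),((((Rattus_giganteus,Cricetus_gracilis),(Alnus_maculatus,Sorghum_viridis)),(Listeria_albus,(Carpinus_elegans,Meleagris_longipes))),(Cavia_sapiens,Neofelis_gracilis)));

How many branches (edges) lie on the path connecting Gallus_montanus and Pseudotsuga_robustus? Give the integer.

9

The MRCA of Gallus_montanus and Pseudotsuga_robustus is the node subtending (((Triturus_albus,((Gallus_montanus,Mustela_arenarius),(Yersinia_major,Bacillus_minor))),((Columba_palustris,Melursus_nanus),(Felis_vulgaris,Peromyscus_maculatus))),(((Pseudotsuga_robustus,Camponotus_occidentalis),Urocyon_sapiens),Papio_rubra)).
From Gallus_montanus up to that node: 5 branches. From Pseudotsuga_robustus up to the same node: 4 branches. Total: 5 + 4 = 9.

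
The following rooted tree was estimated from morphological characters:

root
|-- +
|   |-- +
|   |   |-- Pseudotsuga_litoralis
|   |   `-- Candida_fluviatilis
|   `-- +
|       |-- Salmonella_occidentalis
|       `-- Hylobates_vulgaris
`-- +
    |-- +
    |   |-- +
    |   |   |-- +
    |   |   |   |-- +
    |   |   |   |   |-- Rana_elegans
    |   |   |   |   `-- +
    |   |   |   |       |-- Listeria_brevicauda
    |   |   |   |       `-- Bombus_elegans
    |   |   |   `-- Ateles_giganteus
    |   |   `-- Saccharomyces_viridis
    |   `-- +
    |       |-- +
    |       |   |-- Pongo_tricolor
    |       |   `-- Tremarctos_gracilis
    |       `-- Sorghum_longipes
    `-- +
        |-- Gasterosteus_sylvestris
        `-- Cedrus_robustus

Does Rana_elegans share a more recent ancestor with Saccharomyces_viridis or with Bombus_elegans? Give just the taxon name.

Bombus_elegans

The MRCA of Rana_elegans and Bombus_elegans subtends (Rana_elegans,(Listeria_brevicauda,Bombus_elegans)) (3 taxa).
The MRCA of Rana_elegans and Saccharomyces_viridis subtends (((Rana_elegans,(Listeria_brevicauda,Bombus_elegans)),Ateles_giganteus),Saccharomyces_viridis) (5 taxa).
The first is nested inside the second, so Rana_elegans shares a more recent common ancestor with Bombus_elegans.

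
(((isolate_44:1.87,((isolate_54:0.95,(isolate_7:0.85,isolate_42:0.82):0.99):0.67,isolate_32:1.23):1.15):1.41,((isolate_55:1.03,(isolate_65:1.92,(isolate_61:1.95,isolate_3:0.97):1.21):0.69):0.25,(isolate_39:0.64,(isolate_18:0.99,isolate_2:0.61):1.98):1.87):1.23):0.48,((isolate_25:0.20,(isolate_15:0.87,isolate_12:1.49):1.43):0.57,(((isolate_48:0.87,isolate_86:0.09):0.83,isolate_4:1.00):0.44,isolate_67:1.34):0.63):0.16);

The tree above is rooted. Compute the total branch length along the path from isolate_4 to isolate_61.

8.04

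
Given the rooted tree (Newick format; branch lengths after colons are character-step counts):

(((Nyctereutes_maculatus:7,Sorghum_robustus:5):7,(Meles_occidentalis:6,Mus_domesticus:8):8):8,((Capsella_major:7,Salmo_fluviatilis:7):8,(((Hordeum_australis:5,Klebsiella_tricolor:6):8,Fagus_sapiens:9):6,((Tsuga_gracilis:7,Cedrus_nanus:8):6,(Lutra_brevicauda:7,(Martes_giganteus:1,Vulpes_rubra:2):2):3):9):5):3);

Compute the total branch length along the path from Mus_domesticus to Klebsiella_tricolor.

The path runs Mus_domesticus → … → MRCA → … → Klebsiella_tricolor; the MRCA is the root of the tree.
Branch lengths along that path: 8 + 8 + 8 + 3 + 5 + 6 + 8 + 6 = 52.

52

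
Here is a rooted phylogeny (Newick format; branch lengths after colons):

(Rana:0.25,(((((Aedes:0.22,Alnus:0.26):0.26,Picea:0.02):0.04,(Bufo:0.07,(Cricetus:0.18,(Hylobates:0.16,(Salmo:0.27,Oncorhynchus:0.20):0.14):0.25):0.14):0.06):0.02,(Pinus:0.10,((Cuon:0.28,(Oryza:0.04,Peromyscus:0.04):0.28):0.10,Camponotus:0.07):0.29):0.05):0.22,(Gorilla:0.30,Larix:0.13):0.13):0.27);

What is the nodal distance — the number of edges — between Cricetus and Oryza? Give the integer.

The MRCA of Cricetus and Oryza is the node subtending ((((Aedes,Alnus),Picea),(Bufo,(Cricetus,(Hylobates,(Salmo,Oncorhynchus))))),(Pinus,((Cuon,(Oryza,Peromyscus)),Camponotus))).
From Cricetus up to that node: 4 branches. From Oryza up to the same node: 5 branches. Total: 4 + 5 = 9.

9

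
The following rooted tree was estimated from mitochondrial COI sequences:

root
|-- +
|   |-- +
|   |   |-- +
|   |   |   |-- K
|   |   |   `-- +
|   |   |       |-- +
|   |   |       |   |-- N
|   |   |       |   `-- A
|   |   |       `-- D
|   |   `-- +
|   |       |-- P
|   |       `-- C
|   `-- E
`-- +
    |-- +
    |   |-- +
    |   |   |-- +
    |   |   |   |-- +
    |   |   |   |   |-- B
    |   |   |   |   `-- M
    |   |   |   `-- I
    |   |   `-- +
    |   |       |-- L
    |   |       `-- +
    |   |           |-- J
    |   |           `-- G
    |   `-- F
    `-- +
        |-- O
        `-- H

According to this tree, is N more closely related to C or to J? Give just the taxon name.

The MRCA of N and C subtends ((K,((N,A),D)),(P,C)) (6 taxa).
The MRCA of N and J is the root, subtending the entire tree (16 taxa).
The first is nested inside the second, so N shares a more recent common ancestor with C.

C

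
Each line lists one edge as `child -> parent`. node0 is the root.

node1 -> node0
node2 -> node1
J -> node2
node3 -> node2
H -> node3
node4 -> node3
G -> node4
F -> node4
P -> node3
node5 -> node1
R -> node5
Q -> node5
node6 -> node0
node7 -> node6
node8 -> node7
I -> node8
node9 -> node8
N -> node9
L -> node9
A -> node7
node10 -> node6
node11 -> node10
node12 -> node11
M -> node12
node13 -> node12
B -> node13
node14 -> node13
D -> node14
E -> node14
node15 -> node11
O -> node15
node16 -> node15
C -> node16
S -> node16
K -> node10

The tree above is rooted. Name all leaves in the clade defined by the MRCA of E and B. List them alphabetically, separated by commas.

B, D, E

Tracing E: it sits inside (D,E).
Tracing B: it sits inside (B,(D,E)).
The smallest clade enclosing both is (B,(D,E)); the answer is its 3 terminal taxa in alphabetical order.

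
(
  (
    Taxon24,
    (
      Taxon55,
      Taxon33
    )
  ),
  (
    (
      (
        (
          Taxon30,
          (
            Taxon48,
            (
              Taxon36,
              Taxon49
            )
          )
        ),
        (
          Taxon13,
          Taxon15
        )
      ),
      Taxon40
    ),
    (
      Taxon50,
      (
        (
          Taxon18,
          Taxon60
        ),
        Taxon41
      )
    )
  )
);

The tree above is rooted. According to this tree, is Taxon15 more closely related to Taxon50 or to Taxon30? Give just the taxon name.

The MRCA of Taxon15 and Taxon30 subtends ((Taxon30,(Taxon48,(Taxon36,Taxon49))),(Taxon13,Taxon15)) (6 taxa).
The MRCA of Taxon15 and Taxon50 subtends ((((Taxon30,(Taxon48,(Taxon36,Taxon49))),(Taxon13,Taxon15)),Taxon40),(Taxon50,((Taxon18,Taxon60),Taxon41))) (11 taxa).
The first is nested inside the second, so Taxon15 shares a more recent common ancestor with Taxon30.

Taxon30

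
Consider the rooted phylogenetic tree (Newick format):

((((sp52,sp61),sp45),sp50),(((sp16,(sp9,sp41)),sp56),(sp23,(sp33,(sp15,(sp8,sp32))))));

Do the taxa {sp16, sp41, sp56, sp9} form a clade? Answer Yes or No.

Yes

The most recent common ancestor of these taxa subtends ((sp16,(sp9,sp41)),sp56).
That clade has exactly 4 tips — every listed taxon and nothing else — so the group is monophyletic.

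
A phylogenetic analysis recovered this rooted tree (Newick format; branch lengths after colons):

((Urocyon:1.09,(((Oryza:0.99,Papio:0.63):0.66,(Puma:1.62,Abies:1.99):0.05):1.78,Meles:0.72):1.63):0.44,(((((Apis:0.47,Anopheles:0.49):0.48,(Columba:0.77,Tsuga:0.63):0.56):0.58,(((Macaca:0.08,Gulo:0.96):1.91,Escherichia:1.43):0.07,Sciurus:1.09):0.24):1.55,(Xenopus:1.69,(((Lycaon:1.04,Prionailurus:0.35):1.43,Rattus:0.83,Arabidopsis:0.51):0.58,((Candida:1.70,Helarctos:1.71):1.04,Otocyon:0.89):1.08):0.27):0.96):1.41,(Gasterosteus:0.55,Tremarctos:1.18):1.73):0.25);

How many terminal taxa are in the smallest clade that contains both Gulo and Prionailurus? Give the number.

The MRCA of Gulo and Prionailurus is the node subtending ((((Apis,Anopheles),(Columba,Tsuga)),(((Macaca,Gulo),Escherichia),Sciurus)),(Xenopus,(((Lycaon,Prionailurus),Rattus,Arabidopsis),((Candida,Helarctos),Otocyon)))).
That clade contains 16 terminal taxa: Anopheles, Apis, Arabidopsis, Candida, Columba, Escherichia, Gulo, Helarctos, Lycaon, Macaca, Otocyon, Prionailurus, Rattus, Sciurus, Tsuga, Xenopus.

16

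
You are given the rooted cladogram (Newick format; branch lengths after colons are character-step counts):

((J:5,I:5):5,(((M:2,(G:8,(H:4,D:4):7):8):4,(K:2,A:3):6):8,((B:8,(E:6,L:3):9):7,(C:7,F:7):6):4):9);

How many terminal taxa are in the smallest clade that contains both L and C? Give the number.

The MRCA of L and C is the node subtending ((B,(E,L)),(C,F)).
That clade contains 5 terminal taxa: B, C, E, F, L.

5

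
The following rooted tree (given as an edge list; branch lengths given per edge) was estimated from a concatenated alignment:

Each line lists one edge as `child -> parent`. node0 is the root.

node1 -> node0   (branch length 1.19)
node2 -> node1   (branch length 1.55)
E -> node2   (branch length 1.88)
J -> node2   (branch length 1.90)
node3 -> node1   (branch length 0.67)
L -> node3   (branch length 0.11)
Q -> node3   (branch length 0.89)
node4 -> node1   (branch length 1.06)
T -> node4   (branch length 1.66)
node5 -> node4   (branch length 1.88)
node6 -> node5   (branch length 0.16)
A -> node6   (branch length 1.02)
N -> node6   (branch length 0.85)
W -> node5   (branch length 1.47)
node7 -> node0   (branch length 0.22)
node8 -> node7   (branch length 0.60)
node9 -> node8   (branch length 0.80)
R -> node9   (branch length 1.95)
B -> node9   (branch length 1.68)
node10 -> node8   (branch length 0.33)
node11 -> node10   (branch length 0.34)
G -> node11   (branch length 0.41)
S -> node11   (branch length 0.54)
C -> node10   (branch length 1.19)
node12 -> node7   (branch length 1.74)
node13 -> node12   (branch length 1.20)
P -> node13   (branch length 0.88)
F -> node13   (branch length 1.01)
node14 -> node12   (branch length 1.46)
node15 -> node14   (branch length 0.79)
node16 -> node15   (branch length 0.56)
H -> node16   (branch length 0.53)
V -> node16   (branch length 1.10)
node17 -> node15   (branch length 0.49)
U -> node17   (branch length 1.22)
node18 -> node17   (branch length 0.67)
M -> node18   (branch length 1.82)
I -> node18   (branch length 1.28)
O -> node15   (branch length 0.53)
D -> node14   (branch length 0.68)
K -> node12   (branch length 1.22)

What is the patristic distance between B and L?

5.27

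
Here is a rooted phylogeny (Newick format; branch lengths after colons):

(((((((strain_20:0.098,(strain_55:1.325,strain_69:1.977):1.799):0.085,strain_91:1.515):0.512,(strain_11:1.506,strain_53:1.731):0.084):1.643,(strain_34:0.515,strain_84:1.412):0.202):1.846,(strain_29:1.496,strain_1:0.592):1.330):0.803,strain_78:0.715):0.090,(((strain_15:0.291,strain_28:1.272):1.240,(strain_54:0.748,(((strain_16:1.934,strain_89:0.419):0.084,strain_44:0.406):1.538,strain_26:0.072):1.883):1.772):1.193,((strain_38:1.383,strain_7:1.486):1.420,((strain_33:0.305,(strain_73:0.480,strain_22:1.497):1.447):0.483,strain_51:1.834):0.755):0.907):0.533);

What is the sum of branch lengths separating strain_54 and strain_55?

The path runs strain_54 → … → MRCA → … → strain_55; the MRCA is the root of the tree.
Branch lengths along that path: 0.748 + 1.772 + 1.193 + 0.533 + 0.090 + 0.803 + 1.846 + 1.643 + 0.512 + 0.085 + 1.799 + 1.325 = 12.349.

12.349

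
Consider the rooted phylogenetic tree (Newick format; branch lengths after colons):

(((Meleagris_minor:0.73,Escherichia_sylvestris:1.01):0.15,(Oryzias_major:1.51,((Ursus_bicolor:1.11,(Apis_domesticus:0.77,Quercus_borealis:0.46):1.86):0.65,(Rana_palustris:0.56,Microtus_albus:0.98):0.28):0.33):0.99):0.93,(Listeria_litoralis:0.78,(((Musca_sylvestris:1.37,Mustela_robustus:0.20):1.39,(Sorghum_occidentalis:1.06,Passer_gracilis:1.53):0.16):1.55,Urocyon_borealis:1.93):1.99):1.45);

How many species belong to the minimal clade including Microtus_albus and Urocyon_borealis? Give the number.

14

The MRCA of Microtus_albus and Urocyon_borealis is the root, so the clade is the entire tree.
That clade contains 14 terminal taxa: Apis_domesticus, Escherichia_sylvestris, Listeria_litoralis, Meleagris_minor, Microtus_albus, Musca_sylvestris, Mustela_robustus, Oryzias_major, Passer_gracilis, Quercus_borealis, Rana_palustris, Sorghum_occidentalis, Urocyon_borealis, Ursus_bicolor.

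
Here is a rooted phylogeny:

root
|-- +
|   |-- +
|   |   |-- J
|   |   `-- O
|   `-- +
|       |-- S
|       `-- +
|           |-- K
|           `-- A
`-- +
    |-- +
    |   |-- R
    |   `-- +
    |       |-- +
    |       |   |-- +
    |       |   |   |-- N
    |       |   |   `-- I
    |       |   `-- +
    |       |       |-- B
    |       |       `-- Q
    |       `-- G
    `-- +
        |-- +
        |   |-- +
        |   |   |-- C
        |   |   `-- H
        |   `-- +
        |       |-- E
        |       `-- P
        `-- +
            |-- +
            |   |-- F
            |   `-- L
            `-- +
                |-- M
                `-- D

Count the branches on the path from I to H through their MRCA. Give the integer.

The MRCA of I and H is the node subtending ((R,(((N,I),(B,Q)),G)),(((C,H),(E,P)),((F,L),(M,D)))).
From I up to that node: 5 branches. From H up to the same node: 4 branches. Total: 5 + 4 = 9.

9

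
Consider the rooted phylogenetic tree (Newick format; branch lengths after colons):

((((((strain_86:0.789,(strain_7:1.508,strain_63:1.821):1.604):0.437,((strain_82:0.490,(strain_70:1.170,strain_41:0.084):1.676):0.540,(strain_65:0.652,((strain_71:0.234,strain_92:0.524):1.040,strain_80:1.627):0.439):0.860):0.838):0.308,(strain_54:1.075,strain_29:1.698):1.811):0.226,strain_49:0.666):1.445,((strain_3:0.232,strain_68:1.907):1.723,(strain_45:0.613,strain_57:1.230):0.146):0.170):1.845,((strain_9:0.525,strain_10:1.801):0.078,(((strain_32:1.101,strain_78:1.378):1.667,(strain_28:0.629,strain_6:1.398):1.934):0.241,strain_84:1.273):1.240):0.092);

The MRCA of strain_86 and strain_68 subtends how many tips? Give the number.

17

The MRCA of strain_86 and strain_68 is the node subtending (((((strain_86,(strain_7,strain_63)),((strain_82,(strain_70,strain_41)),(strain_65,((strain_71,strain_92),strain_80)))),(strain_54,strain_29)),strain_49),((strain_3,strain_68),(strain_45,strain_57))).
That clade contains 17 terminal taxa: strain_29, strain_3, strain_41, strain_45, strain_49, strain_54, strain_57, strain_63, strain_65, strain_68, strain_7, strain_70, strain_71, strain_80, strain_82, strain_86, strain_92.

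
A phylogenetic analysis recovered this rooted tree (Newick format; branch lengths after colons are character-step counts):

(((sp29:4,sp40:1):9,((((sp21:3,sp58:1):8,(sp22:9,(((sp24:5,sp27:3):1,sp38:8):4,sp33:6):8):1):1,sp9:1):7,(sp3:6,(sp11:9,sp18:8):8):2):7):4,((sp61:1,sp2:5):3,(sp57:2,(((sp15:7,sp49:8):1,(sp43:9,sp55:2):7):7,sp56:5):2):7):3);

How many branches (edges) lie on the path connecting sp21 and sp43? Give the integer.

12

The MRCA of sp21 and sp43 is the root of the tree.
From sp21 up to that node: 6 branches. From sp43 up to the same node: 6 branches. Total: 6 + 6 = 12.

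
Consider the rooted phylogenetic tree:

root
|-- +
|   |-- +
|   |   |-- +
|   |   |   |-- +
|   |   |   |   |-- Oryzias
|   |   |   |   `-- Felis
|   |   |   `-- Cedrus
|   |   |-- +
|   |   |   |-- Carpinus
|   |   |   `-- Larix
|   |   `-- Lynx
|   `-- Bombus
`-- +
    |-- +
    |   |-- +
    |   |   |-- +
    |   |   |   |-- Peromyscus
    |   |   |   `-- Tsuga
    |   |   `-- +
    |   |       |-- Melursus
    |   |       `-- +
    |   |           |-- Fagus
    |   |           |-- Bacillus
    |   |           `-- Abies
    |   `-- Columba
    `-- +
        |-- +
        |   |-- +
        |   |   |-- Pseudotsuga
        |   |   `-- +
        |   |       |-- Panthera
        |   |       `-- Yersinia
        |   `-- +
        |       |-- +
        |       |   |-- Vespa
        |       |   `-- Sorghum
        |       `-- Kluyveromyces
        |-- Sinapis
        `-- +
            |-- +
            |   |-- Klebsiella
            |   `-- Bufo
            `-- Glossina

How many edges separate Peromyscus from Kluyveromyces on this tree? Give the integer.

The MRCA of Peromyscus and Kluyveromyces is the node subtending ((((Peromyscus,Tsuga),(Melursus,(Fagus,Bacillus,Abies))),Columba),(((Pseudotsuga,(Panthera,Yersinia)),((Vespa,Sorghum),Kluyveromyces)),Sinapis,((Klebsiella,Bufo),Glossina))).
From Peromyscus up to that node: 4 branches. From Kluyveromyces up to the same node: 4 branches. Total: 4 + 4 = 8.

8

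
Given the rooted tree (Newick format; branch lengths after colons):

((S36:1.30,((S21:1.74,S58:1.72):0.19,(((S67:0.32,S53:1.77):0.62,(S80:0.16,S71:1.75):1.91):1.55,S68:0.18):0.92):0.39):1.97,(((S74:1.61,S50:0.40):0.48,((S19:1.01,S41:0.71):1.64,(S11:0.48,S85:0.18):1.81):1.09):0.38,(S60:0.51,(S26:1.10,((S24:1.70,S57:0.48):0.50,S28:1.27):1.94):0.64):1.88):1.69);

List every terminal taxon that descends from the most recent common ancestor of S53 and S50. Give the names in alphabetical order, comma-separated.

S11, S19, S21, S24, S26, S28, S36, S41, S50, S53, S57, S58, S60, S67, S68, S71, S74, S80, S85

Tracing S53: it sits inside (S67,S53).
Tracing S50: it sits inside (S74,S50).
The smallest clade enclosing both is the whole tree (their MRCA is the root), so the answer is all 19 tips in alphabetical order.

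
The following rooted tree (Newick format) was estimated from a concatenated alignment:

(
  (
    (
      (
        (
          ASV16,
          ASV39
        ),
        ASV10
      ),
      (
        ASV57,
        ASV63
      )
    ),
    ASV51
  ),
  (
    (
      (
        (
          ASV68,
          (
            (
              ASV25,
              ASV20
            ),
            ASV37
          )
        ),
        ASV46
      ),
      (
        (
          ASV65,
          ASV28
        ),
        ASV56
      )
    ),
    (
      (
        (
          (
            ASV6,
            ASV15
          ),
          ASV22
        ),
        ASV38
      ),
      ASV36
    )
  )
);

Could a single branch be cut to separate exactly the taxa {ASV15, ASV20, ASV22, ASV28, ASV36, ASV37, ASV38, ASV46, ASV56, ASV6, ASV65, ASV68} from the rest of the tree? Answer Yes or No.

No

The MRCA of the listed taxa subtends ((((ASV68,((ASV25,ASV20),ASV37)),ASV46),((ASV65,ASV28),ASV56)),((((ASV6,ASV15),ASV22),ASV38),ASV36)).
That clade also contains ASV25, which is not in the proposed group, so the group is not monophyletic.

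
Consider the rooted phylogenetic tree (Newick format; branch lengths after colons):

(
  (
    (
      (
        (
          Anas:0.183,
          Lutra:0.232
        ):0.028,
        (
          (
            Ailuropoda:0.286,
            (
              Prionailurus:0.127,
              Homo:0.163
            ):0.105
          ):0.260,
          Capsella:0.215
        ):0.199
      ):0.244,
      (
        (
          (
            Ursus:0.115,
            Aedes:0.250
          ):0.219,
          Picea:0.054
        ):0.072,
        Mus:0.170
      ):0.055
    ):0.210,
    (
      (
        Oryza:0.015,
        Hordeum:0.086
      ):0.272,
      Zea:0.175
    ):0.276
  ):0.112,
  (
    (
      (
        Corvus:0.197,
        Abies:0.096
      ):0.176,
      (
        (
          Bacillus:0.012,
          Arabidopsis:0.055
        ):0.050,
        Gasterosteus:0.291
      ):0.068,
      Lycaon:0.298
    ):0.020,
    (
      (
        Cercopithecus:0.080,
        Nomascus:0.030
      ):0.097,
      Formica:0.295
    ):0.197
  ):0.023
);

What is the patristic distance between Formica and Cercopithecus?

The path runs Formica → … → MRCA → … → Cercopithecus; the MRCA is the node subtending ((Cercopithecus,Nomascus),Formica).
Branch lengths along that path: 0.295 + 0.097 + 0.080 = 0.472.

0.472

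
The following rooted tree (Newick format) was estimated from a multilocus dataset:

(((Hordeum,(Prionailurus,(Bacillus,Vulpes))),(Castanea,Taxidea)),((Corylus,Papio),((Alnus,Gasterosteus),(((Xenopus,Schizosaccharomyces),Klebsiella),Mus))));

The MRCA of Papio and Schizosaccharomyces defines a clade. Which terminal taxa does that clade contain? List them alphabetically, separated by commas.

Alnus, Corylus, Gasterosteus, Klebsiella, Mus, Papio, Schizosaccharomyces, Xenopus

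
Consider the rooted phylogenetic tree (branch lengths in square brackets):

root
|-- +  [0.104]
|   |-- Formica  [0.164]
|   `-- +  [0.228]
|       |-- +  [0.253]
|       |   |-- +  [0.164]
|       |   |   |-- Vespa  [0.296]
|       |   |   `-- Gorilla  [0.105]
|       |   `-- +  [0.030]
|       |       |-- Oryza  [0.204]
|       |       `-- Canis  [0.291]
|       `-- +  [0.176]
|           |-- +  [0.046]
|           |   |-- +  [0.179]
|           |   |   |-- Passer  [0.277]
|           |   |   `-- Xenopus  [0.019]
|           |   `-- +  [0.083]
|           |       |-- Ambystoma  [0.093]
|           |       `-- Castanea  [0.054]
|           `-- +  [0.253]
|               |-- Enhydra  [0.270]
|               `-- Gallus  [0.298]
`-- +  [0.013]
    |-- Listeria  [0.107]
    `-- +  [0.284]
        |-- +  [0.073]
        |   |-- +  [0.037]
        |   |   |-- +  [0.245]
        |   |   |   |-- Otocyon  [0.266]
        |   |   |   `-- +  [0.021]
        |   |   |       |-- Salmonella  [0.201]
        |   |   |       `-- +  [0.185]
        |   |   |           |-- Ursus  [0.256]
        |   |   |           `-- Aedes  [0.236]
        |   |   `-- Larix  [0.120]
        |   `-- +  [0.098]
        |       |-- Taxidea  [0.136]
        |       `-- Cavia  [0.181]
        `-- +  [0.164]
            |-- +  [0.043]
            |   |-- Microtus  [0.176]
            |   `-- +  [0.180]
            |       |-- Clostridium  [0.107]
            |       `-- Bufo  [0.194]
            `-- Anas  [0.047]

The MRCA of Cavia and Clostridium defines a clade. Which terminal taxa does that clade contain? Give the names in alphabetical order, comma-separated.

Aedes, Anas, Bufo, Cavia, Clostridium, Larix, Microtus, Otocyon, Salmonella, Taxidea, Ursus

Tracing Cavia: it sits inside (Taxidea,Cavia).
Tracing Clostridium: it sits inside (Clostridium,Bufo).
The smallest clade enclosing both is ((((Otocyon,(Salmonella,(Ursus,Aedes))),Larix),(Taxidea,Cavia)),((Microtus,(Clostridium,Bufo)),Anas)); the answer is its 11 terminal taxa in alphabetical order.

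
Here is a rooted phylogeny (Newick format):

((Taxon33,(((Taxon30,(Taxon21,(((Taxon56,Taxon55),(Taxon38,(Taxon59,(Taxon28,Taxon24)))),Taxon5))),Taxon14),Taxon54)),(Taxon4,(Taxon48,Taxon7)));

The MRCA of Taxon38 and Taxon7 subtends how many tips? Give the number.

The MRCA of Taxon38 and Taxon7 is the root, so the clade is the entire tree.
That clade contains 15 terminal taxa: Taxon14, Taxon21, Taxon24, Taxon28, Taxon30, Taxon33, Taxon38, Taxon4, Taxon48, Taxon5, Taxon54, Taxon55, Taxon56, Taxon59, Taxon7.

15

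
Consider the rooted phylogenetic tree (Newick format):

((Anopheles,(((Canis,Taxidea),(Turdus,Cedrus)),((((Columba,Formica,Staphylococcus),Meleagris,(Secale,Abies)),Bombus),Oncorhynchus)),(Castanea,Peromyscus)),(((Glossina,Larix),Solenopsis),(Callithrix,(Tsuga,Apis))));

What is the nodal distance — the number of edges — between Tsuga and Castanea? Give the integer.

The MRCA of Tsuga and Castanea is the root of the tree.
From Tsuga up to that node: 4 branches. From Castanea up to the same node: 3 branches. Total: 4 + 3 = 7.

7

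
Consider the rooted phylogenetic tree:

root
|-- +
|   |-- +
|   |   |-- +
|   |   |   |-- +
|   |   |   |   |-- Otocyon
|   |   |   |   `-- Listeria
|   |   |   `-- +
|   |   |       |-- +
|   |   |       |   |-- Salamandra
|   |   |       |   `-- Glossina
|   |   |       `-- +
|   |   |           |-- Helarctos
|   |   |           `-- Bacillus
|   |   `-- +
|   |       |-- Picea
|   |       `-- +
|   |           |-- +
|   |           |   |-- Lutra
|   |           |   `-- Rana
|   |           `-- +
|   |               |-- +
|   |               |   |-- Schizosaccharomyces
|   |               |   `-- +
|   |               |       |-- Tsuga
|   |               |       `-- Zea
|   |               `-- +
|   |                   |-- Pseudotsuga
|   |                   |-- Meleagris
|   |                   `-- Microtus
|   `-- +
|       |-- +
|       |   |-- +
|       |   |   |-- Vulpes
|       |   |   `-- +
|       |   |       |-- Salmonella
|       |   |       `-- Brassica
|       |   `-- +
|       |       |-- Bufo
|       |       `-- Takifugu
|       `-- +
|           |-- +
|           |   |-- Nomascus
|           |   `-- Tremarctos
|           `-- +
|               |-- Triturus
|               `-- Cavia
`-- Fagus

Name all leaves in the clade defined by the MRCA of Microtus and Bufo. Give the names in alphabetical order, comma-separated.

Tracing Microtus: it sits inside (Pseudotsuga,Meleagris,Microtus).
Tracing Bufo: it sits inside (Bufo,Takifugu).
The smallest clade enclosing both is ((((Otocyon,Listeria),((Salamandra,Glossina),(Helarctos,Bacillus))),(Picea,((Lutra,Rana),((Schizosaccharomyces,(Tsuga,Zea)),(Pseudotsuga,Meleagris,Microtus))))),(((Vulpes,(Salmonella,Brassica)),(Bufo,Takifugu)),((Nomascus,Tremarctos),(Triturus,Cavia)))); the answer is its 24 terminal taxa in alphabetical order.

Bacillus, Brassica, Bufo, Cavia, Glossina, Helarctos, Listeria, Lutra, Meleagris, Microtus, Nomascus, Otocyon, Picea, Pseudotsuga, Rana, Salamandra, Salmonella, Schizosaccharomyces, Takifugu, Tremarctos, Triturus, Tsuga, Vulpes, Zea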